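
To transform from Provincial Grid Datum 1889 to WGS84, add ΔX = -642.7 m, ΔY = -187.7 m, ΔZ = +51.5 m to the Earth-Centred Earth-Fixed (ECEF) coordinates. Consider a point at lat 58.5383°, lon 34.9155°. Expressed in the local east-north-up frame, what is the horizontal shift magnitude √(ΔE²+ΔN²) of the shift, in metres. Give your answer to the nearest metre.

607 m

At φ = 58.5383°, λ = 34.9155°: sin φ = 0.852989, cos φ = 0.521928, sin λ = 0.572368, cos λ = 0.819997.
ΔE = −sin λ·ΔX + cos λ·ΔY = −(0.572368)·(-642.7) + (0.819997)·(-187.7) = 213.95 m.
ΔN = −sin φ cos λ·ΔX − sin φ sin λ·ΔY + cos φ·ΔZ = −(0.852989)(0.819997)(-642.7) − (0.852989)(0.572368)(-187.7) + (0.521928)(51.5) = 568.05 m.
Horizontal magnitude = √(ΔE² + ΔN²) = √(213.95² + 568.05²) = 607.01 m.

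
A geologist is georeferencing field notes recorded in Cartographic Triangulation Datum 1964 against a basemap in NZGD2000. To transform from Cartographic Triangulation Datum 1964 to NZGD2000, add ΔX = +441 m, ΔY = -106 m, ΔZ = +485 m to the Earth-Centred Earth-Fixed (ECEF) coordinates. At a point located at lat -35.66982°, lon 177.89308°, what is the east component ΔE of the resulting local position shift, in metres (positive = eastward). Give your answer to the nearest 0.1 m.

The local east axis at (φ, λ) is (−sin λ, cos λ, 0), so ΔE = −sin(177.89308°)·441 + cos(177.89308°)·(-106) = 89.72 m.

ΔE = 89.7 m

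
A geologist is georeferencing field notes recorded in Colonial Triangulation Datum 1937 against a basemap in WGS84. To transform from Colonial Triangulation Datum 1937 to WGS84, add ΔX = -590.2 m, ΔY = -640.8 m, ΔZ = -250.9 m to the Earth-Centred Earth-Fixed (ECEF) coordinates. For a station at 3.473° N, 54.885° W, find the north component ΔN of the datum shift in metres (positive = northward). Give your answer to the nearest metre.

At φ = 3.473°, λ = -54.885°: sin φ = 0.060578, cos φ = 0.998163, sin λ = -0.817999, cos λ = 0.575219.
ΔN = −sin φ cos λ·ΔX − sin φ sin λ·ΔY + cos φ·ΔZ = −(0.060578)(0.575219)(-590.2) − (0.060578)(-0.817999)(-640.8) + (0.998163)(-250.9) = -261.63 m.

ΔN = -262 m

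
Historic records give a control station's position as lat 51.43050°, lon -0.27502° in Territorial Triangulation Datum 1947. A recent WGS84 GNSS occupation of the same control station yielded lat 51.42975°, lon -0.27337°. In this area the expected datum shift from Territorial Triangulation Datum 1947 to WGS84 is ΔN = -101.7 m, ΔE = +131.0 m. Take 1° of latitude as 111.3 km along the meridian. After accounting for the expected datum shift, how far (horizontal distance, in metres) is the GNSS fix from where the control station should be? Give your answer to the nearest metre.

Observed coordinate differences: Δφ = -0.00075°, Δλ = +0.00165°.
Converting to metres (1° lat = 111300 m, cos φ = 0.623463): observed ΔN = -83.5 m, observed ΔE = 114.5 m.
Subtracting the expected shift leaves a residual of -83.5 − (-101.7) = 18.2 m north and 114.5 − (131.0) = -16.5 m east.
Residual distance = √(18.2² + (-16.5)²) = 24.6 m.

25 m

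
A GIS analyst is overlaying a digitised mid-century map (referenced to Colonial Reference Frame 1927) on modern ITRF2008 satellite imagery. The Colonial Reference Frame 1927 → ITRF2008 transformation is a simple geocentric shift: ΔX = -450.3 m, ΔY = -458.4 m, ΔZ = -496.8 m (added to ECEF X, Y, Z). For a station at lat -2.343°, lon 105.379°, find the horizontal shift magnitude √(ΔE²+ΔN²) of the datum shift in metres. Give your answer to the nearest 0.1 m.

754.0 m

At φ = -2.343°, λ = 105.379°: sin φ = -0.040882, cos φ = 0.999164, sin λ = 0.964193, cos λ = -0.265203.
ΔE = −sin λ·ΔX + cos λ·ΔY = −(0.964193)·(-450.3) + (-0.265203)·(-458.4) = 555.74 m.
ΔN = −sin φ cos λ·ΔX − sin φ sin λ·ΔY + cos φ·ΔZ = −(-0.040882)(-0.265203)(-450.3) − (-0.040882)(0.964193)(-458.4) + (0.999164)(-496.8) = -509.57 m.
Horizontal magnitude = √(ΔE² + ΔN²) = √(555.74² + (-509.57)²) = 754.00 m.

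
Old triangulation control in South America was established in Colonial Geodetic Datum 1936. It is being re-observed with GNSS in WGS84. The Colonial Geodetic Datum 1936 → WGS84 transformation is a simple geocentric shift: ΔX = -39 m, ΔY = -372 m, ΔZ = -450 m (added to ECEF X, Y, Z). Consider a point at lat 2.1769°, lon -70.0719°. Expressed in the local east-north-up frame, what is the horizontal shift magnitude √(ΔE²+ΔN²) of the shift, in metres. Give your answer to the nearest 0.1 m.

490.5 m

The local east axis at (φ, λ) is (−sin λ, cos λ, 0), so ΔE = −sin(-70.0719°)·(-39) + cos(-70.0719°)·(-372) = -163.46 m.
The local north axis is (−sin φ cos λ, −sin φ sin λ, cos φ), giving ΔN = 0.505 − 13.284 − 449.675 = -462.45 m.
Horizontal magnitude = √(ΔE² + ΔN²) = √((-163.46)² + (-462.45)²) = 490.49 m.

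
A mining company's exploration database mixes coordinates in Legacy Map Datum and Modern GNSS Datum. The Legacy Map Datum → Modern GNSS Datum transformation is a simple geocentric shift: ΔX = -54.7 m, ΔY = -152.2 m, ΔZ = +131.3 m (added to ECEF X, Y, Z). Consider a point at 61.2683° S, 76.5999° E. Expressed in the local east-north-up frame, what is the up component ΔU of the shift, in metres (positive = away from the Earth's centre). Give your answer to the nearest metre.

ΔU = -192 m

At φ = -61.2683°, λ = 76.5999°: sin φ = -0.876880, cos φ = 0.480709, sin λ = 0.972775, cos λ = 0.231750.
ΔU = cos φ cos λ·ΔX + cos φ sin λ·ΔY + sin φ·ΔZ = (0.480709)(0.231750)(-54.7) + (0.480709)(0.972775)(-152.2) + (-0.876880)(131.3) = -192.40 m.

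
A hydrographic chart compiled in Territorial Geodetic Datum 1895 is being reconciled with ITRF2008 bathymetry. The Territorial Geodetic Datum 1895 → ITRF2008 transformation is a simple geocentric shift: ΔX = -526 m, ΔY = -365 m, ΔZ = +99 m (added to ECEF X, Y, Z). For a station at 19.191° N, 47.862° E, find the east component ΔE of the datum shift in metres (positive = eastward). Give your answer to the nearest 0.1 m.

At φ = 19.191°, λ = 47.862°: sin φ = 0.328718, cos φ = 0.944428, sin λ = 0.741531, cos λ = 0.670919.
ΔE = −sin λ·ΔX + cos λ·ΔY = −(0.741531)·(-526) + (0.670919)·(-365) = 145.16 m.

ΔE = 145.2 m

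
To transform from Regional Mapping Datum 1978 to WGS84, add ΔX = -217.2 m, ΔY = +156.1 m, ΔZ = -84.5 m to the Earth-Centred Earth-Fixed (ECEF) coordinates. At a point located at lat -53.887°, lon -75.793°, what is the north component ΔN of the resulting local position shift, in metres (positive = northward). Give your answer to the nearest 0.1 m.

ΔN = -215.1 m

The local north axis is (−sin φ cos λ, −sin φ sin λ, cos φ), giving ΔN = -43.064 − 122.249 − 49.803 = -215.12 m.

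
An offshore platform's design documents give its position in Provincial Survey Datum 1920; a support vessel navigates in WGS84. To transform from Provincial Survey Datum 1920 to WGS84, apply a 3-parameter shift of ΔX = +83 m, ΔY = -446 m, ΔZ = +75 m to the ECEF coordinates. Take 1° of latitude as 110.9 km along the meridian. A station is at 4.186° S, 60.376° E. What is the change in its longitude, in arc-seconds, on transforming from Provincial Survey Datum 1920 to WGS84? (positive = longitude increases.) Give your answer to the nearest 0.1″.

sin φ = -0.072995, cos φ = 0.997332, sin λ = 0.869288, cos λ = 0.494306.
East component: ΔE = −sin λ·ΔX + cos λ·ΔY = −(0.869288)(83) + (0.494306)(-446) = -292.61 m.
1° of latitude spans 110900 m; at latitude φ, 1° of longitude spans that × cos φ = 110604.2 m, so Δλ = -292.61 / 110604.2 × 3600 = -9.524″.

Δλ = -9.5″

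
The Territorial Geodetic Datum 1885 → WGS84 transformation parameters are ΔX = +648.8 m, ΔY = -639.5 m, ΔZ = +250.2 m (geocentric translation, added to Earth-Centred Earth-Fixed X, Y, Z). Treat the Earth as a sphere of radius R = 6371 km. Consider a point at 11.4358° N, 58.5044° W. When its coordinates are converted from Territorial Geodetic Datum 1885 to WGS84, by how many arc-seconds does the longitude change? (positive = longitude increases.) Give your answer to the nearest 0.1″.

Δλ = 7.2″

sin φ = 0.198270, cos φ = 0.980147, sin λ = -0.852680, cos λ = 0.522433.
East component: ΔE = −sin λ·ΔX + cos λ·ΔY = −(-0.852680)(648.8) + (0.522433)(-639.5) = 219.12 m.
1° of latitude spans πR/180 = 111195 m; at latitude φ, 1° of longitude spans that × cos φ = 108987.4 m, so Δλ = 219.12 / 108987.4 × 3600 = 7.238″.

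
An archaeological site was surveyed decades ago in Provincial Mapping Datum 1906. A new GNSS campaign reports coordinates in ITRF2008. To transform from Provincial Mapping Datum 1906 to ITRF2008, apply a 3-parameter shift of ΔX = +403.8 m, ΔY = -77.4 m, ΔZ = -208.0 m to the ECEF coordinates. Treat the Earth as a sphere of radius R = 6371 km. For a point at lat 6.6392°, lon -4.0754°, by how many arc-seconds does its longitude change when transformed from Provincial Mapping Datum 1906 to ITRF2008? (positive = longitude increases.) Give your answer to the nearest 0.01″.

Δλ = -1.58″

sin φ = 0.115617, cos φ = 0.993294, sin λ = -0.071069, cos λ = 0.997471.
East component: ΔE = −sin λ·ΔX + cos λ·ΔY = −(-0.071069)(403.8) + (0.997471)(-77.4) = -48.51 m.
1° of latitude spans πR/180 = 111195 m; at latitude φ, 1° of longitude spans that × cos φ = 110449.2 m, so Δλ = -48.51 / 110449.2 × 3600 = -1.581″.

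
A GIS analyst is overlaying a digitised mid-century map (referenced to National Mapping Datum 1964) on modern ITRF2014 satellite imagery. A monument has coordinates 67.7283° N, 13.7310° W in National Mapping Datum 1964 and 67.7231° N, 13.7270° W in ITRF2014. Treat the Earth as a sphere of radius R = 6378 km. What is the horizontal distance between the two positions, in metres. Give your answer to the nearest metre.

Δφ = 67.7231° − 67.7283° = -0.0052°; Δλ = -13.7270° − -13.7310° = +0.0040°.
1° along a meridian = πR/180 = 111317 m.
ΔN = Δφ × 111317 = -578.8 m; ΔE = Δλ × 111317 × cos(67.7283°) = +0.0040 × 111317 × 0.378999 = 168.8 m.
Distance = √(ΔE² + ΔN²) = √(168.8² + (-578.8)²) = 602.9 m.

603 m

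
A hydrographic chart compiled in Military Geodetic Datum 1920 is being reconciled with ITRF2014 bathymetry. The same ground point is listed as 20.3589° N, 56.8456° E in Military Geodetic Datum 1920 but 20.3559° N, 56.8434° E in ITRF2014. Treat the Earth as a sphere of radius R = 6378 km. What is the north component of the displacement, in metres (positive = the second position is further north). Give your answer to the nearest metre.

Δφ = 20.3559° − 20.3589° = -0.0030°; Δλ = 56.8434° − 56.8456° = -0.0022°.
1° along a meridian = πR/180 = 111317 m.
ΔN = Δφ × 111317 = -334.0 m; ΔE = Δλ × 111317 × cos(20.3589°) = -0.0022 × 111317 × 0.937532 = -229.6 m.

ΔN = -334 m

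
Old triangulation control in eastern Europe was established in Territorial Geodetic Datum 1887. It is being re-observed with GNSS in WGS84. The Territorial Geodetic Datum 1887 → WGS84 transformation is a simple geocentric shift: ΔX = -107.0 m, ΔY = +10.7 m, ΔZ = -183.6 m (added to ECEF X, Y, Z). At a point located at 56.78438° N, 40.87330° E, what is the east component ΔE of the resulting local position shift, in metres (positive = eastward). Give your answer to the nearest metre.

At φ = 56.78438°, λ = 40.87330°: sin φ = 0.836615, cos φ = 0.547791, sin λ = 0.654389, cos λ = 0.756158.
ΔE = −sin λ·ΔX + cos λ·ΔY = −(0.654389)·(-107.0) + (0.756158)·(10.7) = 78.11 m.

ΔE = 78 m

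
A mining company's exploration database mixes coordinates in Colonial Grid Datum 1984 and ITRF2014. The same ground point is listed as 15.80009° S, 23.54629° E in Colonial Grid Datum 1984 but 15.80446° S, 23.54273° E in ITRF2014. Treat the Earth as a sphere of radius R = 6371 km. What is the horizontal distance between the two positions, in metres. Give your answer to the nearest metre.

Δφ = -15.80446° − -15.80009° = -0.00437°; Δλ = 23.54273° − 23.54629° = -0.00356°.
1° along a meridian = πR/180 = 111195 m.
ΔN = Δφ × 111195 = -485.9 m; ΔE = Δλ × 111195 × cos(-15.80009°) = -0.00356 × 111195 × 0.962218 = -380.9 m.
Distance = √(ΔE² + ΔN²) = √((-380.9)² + (-485.9)²) = 617.4 m.

617 m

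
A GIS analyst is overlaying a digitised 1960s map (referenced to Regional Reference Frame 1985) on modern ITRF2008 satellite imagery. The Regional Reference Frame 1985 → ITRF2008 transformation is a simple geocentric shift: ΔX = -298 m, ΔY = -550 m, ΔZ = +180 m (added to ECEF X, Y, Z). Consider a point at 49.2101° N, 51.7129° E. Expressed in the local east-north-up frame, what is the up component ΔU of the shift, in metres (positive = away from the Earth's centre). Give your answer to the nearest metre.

ΔU = -266 m

At φ = 49.2101°, λ = 51.7129°: sin φ = 0.757110, cos φ = 0.653287, sin λ = 0.784916, cos λ = 0.619602.
ΔU = cos φ cos λ·ΔX + cos φ sin λ·ΔY + sin φ·ΔZ = (0.653287)(0.619602)(-298) + (0.653287)(0.784916)(-550) + (0.757110)(180) = -266.37 m.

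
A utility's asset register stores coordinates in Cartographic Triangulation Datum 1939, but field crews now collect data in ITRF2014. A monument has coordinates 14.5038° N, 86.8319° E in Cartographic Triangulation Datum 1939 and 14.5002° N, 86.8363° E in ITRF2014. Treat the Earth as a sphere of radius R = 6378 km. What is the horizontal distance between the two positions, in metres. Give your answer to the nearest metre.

621 m

Δφ = 14.5002° − 14.5038° = -0.0036°; Δλ = 86.8363° − 86.8319° = +0.0044°.
1° along a meridian = πR/180 = 111317 m.
ΔN = Δφ × 111317 = -400.7 m; ΔE = Δλ × 111317 × cos(14.5038°) = +0.0044 × 111317 × 0.968131 = 474.2 m.
Distance = √(ΔE² + ΔN²) = √(474.2² + (-400.7)²) = 620.8 m.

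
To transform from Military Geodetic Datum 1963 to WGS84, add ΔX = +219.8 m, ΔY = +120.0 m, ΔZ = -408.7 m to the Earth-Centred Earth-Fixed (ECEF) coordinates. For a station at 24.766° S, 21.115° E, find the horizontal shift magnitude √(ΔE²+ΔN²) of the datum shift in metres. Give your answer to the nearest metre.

269 m

The local east axis at (φ, λ) is (−sin λ, cos λ, 0), so ΔE = −sin(21.115°)·219.8 + cos(21.115°)·120.0 = 32.76 m.
The local north axis is (−sin φ cos λ, −sin φ sin λ, cos φ), giving ΔN = 85.895 + 18.109 − 371.110 = -267.11 m.
Horizontal magnitude = √(ΔE² + ΔN²) = √(32.76² + (-267.11)²) = 269.11 m.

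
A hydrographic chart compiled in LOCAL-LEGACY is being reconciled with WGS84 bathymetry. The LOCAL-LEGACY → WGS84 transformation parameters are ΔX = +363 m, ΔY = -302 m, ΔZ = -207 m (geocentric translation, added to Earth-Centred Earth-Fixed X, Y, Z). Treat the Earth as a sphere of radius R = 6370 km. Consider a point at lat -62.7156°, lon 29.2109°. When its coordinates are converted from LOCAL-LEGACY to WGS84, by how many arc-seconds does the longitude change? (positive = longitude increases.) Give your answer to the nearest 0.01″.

sin φ = -0.888742, cos φ = 0.458408, sin λ = 0.488026, cos λ = 0.872829.
East component: ΔE = −sin λ·ΔX + cos λ·ΔY = −(0.488026)(363) + (0.872829)(-302) = -440.75 m.
1° of latitude spans πR/180 = 111177 m; at latitude φ, 1° of longitude spans that × cos φ = 50964.6 m, so Δλ = -440.75 / 50964.6 × 3600 = -31.133″.

Δλ = -31.13″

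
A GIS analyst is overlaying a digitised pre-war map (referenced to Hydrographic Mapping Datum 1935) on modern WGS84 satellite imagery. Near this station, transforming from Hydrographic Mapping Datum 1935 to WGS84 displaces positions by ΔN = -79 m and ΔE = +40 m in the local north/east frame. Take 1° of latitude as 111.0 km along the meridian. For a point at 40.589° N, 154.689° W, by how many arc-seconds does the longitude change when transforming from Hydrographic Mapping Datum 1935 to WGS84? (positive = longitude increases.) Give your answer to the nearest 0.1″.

Δλ = 1.7″

At latitude 40.589°, cos φ = 0.759396.
1° of longitude at this latitude = 111.0 × cos φ = 84.29 km, so Δλ = 40.0 / 84293.0 = 0.0004745° = 1.708″.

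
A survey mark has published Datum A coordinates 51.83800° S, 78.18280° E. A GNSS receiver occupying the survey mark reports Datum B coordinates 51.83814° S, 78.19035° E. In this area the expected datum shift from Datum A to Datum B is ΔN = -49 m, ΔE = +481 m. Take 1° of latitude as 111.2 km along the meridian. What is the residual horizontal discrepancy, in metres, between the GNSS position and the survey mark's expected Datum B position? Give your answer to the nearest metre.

50 m

Observed coordinate differences: Δφ = -0.00014°, Δλ = +0.00755°.
Converting to metres (1° lat = 111200 m, cos φ = 0.617887): observed ΔN = -15.6 m, observed ΔE = 518.8 m.
Subtracting the expected shift leaves a residual of -15.6 − (-49) = 33.4 m north and 518.8 − (481) = 37.8 m east.
Residual distance = √(33.4² + 37.8²) = 50.4 m.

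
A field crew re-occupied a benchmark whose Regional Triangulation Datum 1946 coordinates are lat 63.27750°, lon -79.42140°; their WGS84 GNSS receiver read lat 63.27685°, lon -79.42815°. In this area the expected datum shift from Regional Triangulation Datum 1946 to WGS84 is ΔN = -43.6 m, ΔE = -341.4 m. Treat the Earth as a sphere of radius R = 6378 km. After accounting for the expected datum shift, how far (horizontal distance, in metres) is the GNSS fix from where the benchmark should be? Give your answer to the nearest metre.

Observed coordinate differences: Δφ = -0.00065°, Δλ = -0.00675°.
Converting to metres (1° lat = 111317 m, cos φ = 0.449670): observed ΔN = -72.4 m, observed ΔE = -337.9 m.
Subtracting the expected shift leaves a residual of -72.4 − (-43.6) = -28.8 m north and -337.9 − (-341.4) = 3.5 m east.
Residual distance = √((-28.8)² + 3.5²) = 29.0 m.

29 m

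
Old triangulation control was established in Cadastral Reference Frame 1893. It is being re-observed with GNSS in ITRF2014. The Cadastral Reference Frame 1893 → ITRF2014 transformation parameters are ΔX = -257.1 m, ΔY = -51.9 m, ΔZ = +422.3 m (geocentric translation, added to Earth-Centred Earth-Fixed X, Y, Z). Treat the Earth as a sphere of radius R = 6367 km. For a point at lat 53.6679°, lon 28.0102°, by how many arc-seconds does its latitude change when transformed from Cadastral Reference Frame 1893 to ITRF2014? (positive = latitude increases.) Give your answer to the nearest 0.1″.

sin φ = 0.805596, cos φ = 0.592465, sin λ = 0.469629, cos λ = 0.882864.
North component: ΔN = −sin φ cos λ·ΔX − sin φ sin λ·ΔY + cos φ·ΔZ = −(0.805596)(0.882864)(-257.1) − (0.805596)(0.469629)(-51.9) + (0.592465)(422.3) = 452.69 m.
1° of latitude spans πR/180 = 111125 m, so Δφ = 452.69 / 111125 × 3600 = 14.665″.

Δφ = 14.7″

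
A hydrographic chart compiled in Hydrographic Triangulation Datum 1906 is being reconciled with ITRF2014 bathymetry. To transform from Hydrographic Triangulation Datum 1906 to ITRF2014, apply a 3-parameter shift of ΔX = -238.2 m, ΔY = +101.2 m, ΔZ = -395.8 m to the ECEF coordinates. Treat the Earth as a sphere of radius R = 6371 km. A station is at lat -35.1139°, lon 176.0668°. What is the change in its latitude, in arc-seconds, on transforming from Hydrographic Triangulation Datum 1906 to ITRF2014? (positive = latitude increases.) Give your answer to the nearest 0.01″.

sin φ = -0.575204, cos φ = 0.818010, sin λ = 0.068593, cos λ = -0.997645.
North component: ΔN = −sin φ cos λ·ΔX − sin φ sin λ·ΔY + cos φ·ΔZ = −(-0.575204)(-0.997645)(-238.2) − (-0.575204)(0.068593)(101.2) + (0.818010)(-395.8) = -183.08 m.
1° of latitude spans πR/180 = 111195 m, so Δφ = -183.08 / 111195 × 3600 = -5.927″.

Δφ = -5.93″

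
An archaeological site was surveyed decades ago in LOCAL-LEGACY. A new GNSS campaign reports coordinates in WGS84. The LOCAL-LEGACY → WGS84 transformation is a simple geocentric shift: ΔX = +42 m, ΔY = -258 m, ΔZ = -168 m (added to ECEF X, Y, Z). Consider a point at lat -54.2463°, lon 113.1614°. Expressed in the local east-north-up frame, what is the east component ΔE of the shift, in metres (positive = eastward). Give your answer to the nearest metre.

The local east axis at (φ, λ) is (−sin λ, cos λ, 0), so ΔE = −sin(113.1614°)·42 + cos(113.1614°)·(-258) = 62.86 m.

ΔE = 63 m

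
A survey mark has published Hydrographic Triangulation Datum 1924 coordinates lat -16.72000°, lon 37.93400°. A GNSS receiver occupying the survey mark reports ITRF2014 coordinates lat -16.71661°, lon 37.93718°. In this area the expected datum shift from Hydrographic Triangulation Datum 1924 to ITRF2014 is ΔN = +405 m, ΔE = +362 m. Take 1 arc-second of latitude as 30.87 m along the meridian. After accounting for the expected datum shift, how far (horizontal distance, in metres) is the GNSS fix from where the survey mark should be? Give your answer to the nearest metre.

Observed coordinate differences: Δφ = +0.00339°, Δλ = +0.00318°.
Converting to metres (1° lat = 111132 m, cos φ = 0.957722): observed ΔN = 376.7 m, observed ΔE = 338.5 m.
Subtracting the expected shift leaves a residual of 376.7 − (405) = -28.3 m north and 338.5 − (362) = -23.5 m east.
Residual distance = √((-28.3)² + (-23.5)²) = 36.8 m.

37 m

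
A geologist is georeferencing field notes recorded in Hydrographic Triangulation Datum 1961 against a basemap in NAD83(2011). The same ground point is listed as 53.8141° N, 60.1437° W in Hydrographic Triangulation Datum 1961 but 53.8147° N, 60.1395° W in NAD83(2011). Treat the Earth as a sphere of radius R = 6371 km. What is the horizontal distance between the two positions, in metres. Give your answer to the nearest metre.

Δφ = 53.8147° − 53.8141° = +0.0006°; Δλ = -60.1395° − -60.1437° = +0.0042°.
1° along a meridian = πR/180 = 111195 m.
ΔN = Δφ × 111195 = 66.7 m; ΔE = Δλ × 111195 × cos(53.8141°) = +0.0042 × 111195 × 0.590407 = 275.7 m.
Distance = √(ΔE² + ΔN²) = √(275.7² + 66.7²) = 283.7 m.

284 m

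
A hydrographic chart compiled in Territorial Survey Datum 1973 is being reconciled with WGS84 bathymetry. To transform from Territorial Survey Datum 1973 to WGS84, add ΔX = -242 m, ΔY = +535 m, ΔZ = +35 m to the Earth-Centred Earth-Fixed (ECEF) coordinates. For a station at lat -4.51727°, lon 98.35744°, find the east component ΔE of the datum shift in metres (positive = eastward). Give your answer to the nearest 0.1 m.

At φ = -4.51727°, λ = 98.35744°: sin φ = -0.078760, cos φ = 0.996894, sin λ = 0.989381, cos λ = -0.145348.
ΔE = −sin λ·ΔX + cos λ·ΔY = −(0.989381)·(-242) + (-0.145348)·(535) = 161.67 m.

ΔE = 161.7 m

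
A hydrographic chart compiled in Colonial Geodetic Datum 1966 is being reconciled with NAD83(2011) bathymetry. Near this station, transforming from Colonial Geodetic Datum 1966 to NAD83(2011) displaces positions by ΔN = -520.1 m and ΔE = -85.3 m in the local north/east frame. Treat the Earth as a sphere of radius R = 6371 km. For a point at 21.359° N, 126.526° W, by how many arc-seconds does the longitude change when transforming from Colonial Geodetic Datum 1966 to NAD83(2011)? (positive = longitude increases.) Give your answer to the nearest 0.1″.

At latitude 21.359°, cos φ = 0.931317.
One radian of longitude at latitude φ spans R cos φ, so Δλ = ΔE / (R cos φ) = -85.3 / (6371000 × 0.931317) = -1.4376e-05 rad = -2.965″.

Δλ = -3.0″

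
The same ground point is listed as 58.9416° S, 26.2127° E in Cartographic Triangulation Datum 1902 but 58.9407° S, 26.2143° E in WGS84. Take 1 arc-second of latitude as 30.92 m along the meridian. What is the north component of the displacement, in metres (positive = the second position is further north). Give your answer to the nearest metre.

ΔN = 100 m

Δφ = -58.9407° − -58.9416° = +0.0009°; Δλ = 26.2143° − 26.2127° = +0.0016°.
1° of latitude = 3600 × 30.92 = 111312 m.
ΔN = Δφ × 111312 = 100.2 m; ΔE = Δλ × 111312 × cos(-58.9416°) = +0.0016 × 111312 × 0.515911 = 91.9 m.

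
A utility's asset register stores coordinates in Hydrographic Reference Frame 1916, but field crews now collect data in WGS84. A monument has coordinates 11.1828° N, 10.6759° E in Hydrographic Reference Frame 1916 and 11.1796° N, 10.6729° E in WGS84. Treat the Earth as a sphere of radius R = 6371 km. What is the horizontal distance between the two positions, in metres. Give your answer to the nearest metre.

483 m

Δφ = 11.1796° − 11.1828° = -0.0032°; Δλ = 10.6729° − 10.6759° = -0.0030°.
1° along a meridian = πR/180 = 111195 m.
ΔN = Δφ × 111195 = -355.8 m; ΔE = Δλ × 111195 × cos(11.1828°) = -0.0030 × 111195 × 0.981013 = -327.3 m.
Distance = √(ΔE² + ΔN²) = √((-327.3)² + (-355.8)²) = 483.4 m.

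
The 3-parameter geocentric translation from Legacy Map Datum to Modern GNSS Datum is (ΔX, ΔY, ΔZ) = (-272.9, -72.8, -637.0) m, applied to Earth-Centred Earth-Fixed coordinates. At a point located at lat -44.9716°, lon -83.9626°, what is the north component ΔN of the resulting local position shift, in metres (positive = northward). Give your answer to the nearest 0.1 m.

At φ = -44.9716°, λ = -83.9626°: sin φ = -0.706756, cos φ = 0.707457, sin λ = -0.994453, cos λ = 0.105178.
ΔN = −sin φ cos λ·ΔX − sin φ sin λ·ΔY + cos φ·ΔZ = −(-0.706756)(0.105178)(-272.9) − (-0.706756)(-0.994453)(-72.8) + (0.707457)(-637.0) = -419.77 m.

ΔN = -419.8 m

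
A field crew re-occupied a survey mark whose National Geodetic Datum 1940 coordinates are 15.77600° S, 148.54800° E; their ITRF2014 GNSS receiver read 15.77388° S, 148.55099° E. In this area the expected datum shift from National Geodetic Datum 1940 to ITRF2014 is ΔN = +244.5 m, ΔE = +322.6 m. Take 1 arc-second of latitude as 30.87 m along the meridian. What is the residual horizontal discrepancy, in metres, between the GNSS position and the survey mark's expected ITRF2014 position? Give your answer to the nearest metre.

9 m

Observed coordinate differences: Δφ = +0.00212°, Δλ = +0.00299°.
Converting to metres (1° lat = 111132 m, cos φ = 0.962332): observed ΔN = 235.6 m, observed ΔE = 319.8 m.
Subtracting the expected shift leaves a residual of 235.6 − (244.5) = -8.9 m north and 319.8 − (322.6) = -2.8 m east.
Residual distance = √((-8.9)² + (-2.8)²) = 9.3 m.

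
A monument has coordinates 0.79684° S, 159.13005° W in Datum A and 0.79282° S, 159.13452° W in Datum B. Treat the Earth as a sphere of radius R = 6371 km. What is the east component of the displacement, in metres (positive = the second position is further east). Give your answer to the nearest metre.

Δφ = -0.79282° − -0.79684° = +0.00402°; Δλ = -159.13452° − -159.13005° = -0.00447°.
1° along a meridian = πR/180 = 111195 m.
ΔN = Δφ × 111195 = 447.0 m; ΔE = Δλ × 111195 × cos(-0.79684°) = -0.00447 × 111195 × 0.999903 = -497.0 m.

ΔE = -497 m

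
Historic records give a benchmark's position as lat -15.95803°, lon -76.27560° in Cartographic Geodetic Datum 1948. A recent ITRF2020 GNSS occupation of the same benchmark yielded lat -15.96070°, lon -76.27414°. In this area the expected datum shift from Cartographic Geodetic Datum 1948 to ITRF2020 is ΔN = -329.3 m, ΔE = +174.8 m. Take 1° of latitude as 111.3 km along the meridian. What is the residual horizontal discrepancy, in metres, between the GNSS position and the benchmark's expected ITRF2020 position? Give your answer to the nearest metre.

Observed coordinate differences: Δφ = -0.00267°, Δλ = +0.00146°.
Converting to metres (1° lat = 111300 m, cos φ = 0.961463): observed ΔN = -297.2 m, observed ΔE = 156.2 m.
Subtracting the expected shift leaves a residual of -297.2 − (-329.3) = 32.1 m north and 156.2 − (174.8) = -18.6 m east.
Residual distance = √(32.1² + (-18.6)²) = 37.1 m.

37 m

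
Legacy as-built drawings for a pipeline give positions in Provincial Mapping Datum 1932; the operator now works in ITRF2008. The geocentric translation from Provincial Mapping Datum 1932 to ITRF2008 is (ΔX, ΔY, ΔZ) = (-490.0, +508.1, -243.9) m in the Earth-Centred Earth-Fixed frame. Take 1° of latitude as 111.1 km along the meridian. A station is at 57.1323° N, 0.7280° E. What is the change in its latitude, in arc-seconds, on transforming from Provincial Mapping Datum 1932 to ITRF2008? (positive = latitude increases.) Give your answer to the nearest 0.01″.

sin φ = 0.839926, cos φ = 0.542701, sin λ = 0.012706, cos λ = 0.999919.
North component: ΔN = −sin φ cos λ·ΔX − sin φ sin λ·ΔY + cos φ·ΔZ = −(0.839926)(0.999919)(-490.0) − (0.839926)(0.012706)(508.1) + (0.542701)(-243.9) = 273.74 m.
1° of latitude spans 111100 m, so Δφ = 273.74 / 111100 × 3600 = 8.870″.

Δφ = 8.87″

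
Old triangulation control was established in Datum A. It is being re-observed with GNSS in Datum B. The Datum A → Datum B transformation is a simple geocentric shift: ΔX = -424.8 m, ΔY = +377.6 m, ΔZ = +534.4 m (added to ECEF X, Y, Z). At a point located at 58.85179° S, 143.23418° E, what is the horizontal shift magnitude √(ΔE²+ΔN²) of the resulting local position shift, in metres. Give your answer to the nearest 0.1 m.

762.6 m

The local east axis at (φ, λ) is (−sin λ, cos λ, 0), so ΔE = −sin(143.23418°)·(-424.8) + cos(143.23418°)·377.6 = -48.23 m.
The local north axis is (−sin φ cos λ, −sin φ sin λ, cos φ), giving ΔN = 291.242 + 193.427 + 276.420 = 761.09 m.
Horizontal magnitude = √(ΔE² + ΔN²) = √((-48.23)² + 761.09²) = 762.62 m.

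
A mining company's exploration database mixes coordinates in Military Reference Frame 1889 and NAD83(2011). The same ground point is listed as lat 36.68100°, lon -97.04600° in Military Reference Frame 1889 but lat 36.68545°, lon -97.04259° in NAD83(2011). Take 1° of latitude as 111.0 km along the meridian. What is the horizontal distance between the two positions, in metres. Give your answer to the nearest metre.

580 m

Δφ = 36.68545° − 36.68100° = +0.00445°; Δλ = -97.04259° − -97.04600° = +0.00341°.
ΔN = Δφ × 111000 = 494.0 m; ΔE = Δλ × 111000 × cos(36.68100°) = +0.00341 × 111000 × 0.801974 = 303.6 m.
Distance = √(ΔE² + ΔN²) = √(303.6² + 494.0²) = 579.8 m.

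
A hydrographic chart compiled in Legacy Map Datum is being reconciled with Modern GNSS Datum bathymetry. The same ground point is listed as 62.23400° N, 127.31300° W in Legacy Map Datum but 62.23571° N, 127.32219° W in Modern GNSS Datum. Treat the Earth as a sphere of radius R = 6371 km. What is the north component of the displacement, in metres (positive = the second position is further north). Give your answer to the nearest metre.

ΔN = 190 m

Δφ = 62.23571° − 62.23400° = +0.00171°; Δλ = -127.32219° − -127.31300° = -0.00919°.
1° along a meridian = πR/180 = 111195 m.
ΔN = Δφ × 111195 = 190.1 m; ΔE = Δλ × 111195 × cos(62.23400°) = -0.00919 × 111195 × 0.465862 = -476.1 m.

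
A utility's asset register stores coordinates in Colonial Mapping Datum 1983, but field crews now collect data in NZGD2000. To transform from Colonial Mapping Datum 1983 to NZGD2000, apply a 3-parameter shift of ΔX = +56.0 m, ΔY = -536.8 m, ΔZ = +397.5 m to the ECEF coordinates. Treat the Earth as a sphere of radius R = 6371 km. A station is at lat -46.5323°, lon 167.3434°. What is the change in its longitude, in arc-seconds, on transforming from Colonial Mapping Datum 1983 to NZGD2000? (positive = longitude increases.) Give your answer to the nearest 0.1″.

sin φ = -0.725762, cos φ = 0.687946, sin λ = 0.219107, cos λ = -0.975701.
East component: ΔE = −sin λ·ΔX + cos λ·ΔY = −(0.219107)(56.0) + (-0.975701)(-536.8) = 511.49 m.
1° of latitude spans πR/180 = 111195 m; at latitude φ, 1° of longitude spans that × cos φ = 76496.1 m, so Δλ = 511.49 / 76496.1 × 3600 = 24.071″.

Δλ = 24.1″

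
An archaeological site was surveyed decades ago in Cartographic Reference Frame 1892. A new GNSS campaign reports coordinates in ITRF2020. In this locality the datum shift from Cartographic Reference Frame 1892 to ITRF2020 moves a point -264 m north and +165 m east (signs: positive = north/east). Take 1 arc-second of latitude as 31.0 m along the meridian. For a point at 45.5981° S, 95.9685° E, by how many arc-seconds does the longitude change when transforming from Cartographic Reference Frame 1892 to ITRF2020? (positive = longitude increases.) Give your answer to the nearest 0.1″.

At latitude -45.5981°, cos φ = 0.699687.
1″ of longitude at this latitude = 31.00 × cos φ = 21.6903 m, so Δλ = 165.0 / 21.6903 = 7.607″.

Δλ = 7.6″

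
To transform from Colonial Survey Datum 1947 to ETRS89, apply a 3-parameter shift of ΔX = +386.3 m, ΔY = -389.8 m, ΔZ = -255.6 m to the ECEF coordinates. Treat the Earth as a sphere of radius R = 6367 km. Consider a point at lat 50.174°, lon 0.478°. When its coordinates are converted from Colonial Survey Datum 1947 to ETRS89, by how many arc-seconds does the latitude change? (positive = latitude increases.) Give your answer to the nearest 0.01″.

sin φ = 0.767993, cos φ = 0.640458, sin λ = 0.008343, cos λ = 0.999965.
North component: ΔN = −sin φ cos λ·ΔX − sin φ sin λ·ΔY + cos φ·ΔZ = −(0.767993)(0.999965)(386.3) − (0.767993)(0.008343)(-389.8) + (0.640458)(-255.6) = -457.87 m.
1° of latitude spans πR/180 = 111125 m, so Δφ = -457.87 / 111125 × 3600 = -14.833″.

Δφ = -14.83″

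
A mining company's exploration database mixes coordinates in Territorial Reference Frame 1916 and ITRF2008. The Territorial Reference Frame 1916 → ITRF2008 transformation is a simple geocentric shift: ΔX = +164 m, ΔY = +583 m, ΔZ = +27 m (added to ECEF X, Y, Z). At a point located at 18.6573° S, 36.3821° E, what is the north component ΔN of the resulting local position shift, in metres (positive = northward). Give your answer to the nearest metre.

The local north axis is (−sin φ cos λ, −sin φ sin λ, cos φ), giving ΔN = 42.238 + 110.629 + 25.581 = 178.45 m.

ΔN = 178 m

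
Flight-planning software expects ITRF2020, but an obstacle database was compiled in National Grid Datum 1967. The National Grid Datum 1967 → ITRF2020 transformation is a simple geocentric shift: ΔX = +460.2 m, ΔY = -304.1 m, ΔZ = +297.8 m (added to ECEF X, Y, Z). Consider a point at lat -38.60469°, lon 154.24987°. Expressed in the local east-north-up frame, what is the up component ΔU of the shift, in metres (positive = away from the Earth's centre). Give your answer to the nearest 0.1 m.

At φ = -38.60469°, λ = 154.24987°: sin φ = -0.623944, cos φ = 0.781469, sin λ = 0.434447, cos λ = -0.900697.
ΔU = cos φ cos λ·ΔX + cos φ sin λ·ΔY + sin φ·ΔZ = (0.781469)(-0.900697)(460.2) + (0.781469)(0.434447)(-304.1) + (-0.623944)(297.8) = -612.97 m.

ΔU = -613.0 m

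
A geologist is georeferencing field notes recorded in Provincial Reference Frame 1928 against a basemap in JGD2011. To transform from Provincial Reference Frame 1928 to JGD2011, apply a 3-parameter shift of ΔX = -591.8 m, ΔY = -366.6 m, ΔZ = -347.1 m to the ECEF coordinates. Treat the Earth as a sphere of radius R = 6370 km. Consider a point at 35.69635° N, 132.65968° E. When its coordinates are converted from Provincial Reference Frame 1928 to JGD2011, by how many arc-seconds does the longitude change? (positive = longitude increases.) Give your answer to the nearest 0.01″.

sin φ = 0.583489, cos φ = 0.812121, sin λ = 0.735392, cos λ = -0.677642.
East component: ΔE = −sin λ·ΔX + cos λ·ΔY = −(0.735392)(-591.8) + (-0.677642)(-366.6) = 683.63 m.
1° of latitude spans πR/180 = 111177 m; at latitude φ, 1° of longitude spans that × cos φ = 90289.5 m, so Δλ = 683.63 / 90289.5 × 3600 = 27.257″.

Δλ = 27.26″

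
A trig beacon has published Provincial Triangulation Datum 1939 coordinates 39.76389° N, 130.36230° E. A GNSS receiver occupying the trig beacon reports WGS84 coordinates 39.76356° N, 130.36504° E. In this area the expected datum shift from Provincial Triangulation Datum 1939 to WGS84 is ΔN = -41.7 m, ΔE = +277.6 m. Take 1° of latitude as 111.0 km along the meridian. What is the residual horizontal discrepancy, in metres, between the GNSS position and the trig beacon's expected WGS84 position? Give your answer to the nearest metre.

44 m

Observed coordinate differences: Δφ = -0.00033°, Δλ = +0.00274°.
Converting to metres (1° lat = 111000 m, cos φ = 0.768687): observed ΔN = -36.6 m, observed ΔE = 233.8 m.
Subtracting the expected shift leaves a residual of -36.6 − (-41.7) = 5.1 m north and 233.8 − (277.6) = -43.8 m east.
Residual distance = √(5.1² + (-43.8)²) = 44.1 m.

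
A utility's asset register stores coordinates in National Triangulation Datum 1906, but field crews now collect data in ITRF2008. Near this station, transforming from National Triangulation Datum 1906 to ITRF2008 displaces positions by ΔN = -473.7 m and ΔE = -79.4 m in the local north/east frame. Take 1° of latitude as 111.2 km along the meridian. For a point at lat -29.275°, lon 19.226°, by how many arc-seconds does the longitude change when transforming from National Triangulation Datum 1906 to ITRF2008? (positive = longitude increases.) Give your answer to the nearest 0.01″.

Δλ = -2.95″

At latitude -29.275°, cos φ = 0.872283.
1° of longitude at this latitude = 111.2 × cos φ = 97.00 km, so Δλ = -79.4 / 96997.8 = -0.0008186° = -2.947″.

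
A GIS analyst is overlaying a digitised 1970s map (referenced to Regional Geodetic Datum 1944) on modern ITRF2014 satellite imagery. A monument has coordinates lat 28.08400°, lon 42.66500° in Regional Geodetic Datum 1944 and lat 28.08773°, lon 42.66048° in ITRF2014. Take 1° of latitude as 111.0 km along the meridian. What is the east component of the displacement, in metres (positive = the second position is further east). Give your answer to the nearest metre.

Δφ = 28.08773° − 28.08400° = +0.00373°; Δλ = 42.66048° − 42.66500° = -0.00452°.
ΔN = Δφ × 111000 = 414.0 m; ΔE = Δλ × 111000 × cos(28.08400°) = -0.00452 × 111000 × 0.882258 = -442.6 m.

ΔE = -443 m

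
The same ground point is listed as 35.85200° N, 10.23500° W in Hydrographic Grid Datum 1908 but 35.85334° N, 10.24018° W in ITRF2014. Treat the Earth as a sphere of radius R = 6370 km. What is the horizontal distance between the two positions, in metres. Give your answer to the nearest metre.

Δφ = 35.85334° − 35.85200° = +0.00134°; Δλ = -10.24018° − -10.23500° = -0.00518°.
1° along a meridian = πR/180 = 111177 m.
ΔN = Δφ × 111177 = 149.0 m; ΔE = Δλ × 111177 × cos(35.85200°) = -0.00518 × 111177 × 0.810533 = -466.8 m.
Distance = √(ΔE² + ΔN²) = √((-466.8)² + 149.0²) = 490.0 m.

490 m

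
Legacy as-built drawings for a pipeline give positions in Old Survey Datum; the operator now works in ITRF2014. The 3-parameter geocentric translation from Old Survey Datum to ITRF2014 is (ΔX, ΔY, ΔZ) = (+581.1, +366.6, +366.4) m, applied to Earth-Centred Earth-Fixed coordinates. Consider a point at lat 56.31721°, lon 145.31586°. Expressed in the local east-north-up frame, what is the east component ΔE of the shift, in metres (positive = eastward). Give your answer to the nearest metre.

At φ = 56.31721°, λ = 145.31586°: sin φ = 0.832121, cos φ = 0.554595, sin λ = 0.569052, cos λ = -0.822302.
ΔE = −sin λ·ΔX + cos λ·ΔY = −(0.569052)·(581.1) + (-0.822302)·(366.6) = -632.13 m.

ΔE = -632 m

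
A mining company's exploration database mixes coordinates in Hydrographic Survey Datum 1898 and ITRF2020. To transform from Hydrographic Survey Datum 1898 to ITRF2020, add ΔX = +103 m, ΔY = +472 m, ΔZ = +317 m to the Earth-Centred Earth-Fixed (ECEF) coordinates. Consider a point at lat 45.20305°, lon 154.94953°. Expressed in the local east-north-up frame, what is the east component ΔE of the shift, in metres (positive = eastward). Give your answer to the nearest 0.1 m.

ΔE = -471.2 m

At φ = 45.20305°, λ = 154.94953°: sin φ = 0.709608, cos φ = 0.704596, sin λ = 0.423416, cos λ = -0.905935.
ΔE = −sin λ·ΔX + cos λ·ΔY = −(0.423416)·(103) + (-0.905935)·(472) = -471.21 m.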